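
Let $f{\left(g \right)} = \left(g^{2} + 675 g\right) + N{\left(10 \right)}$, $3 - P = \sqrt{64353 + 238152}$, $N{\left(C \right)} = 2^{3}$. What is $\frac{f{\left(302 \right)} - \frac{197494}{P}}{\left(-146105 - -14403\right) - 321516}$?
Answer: $- \frac{14875944539}{22849438688} - \frac{98747 \sqrt{302505}}{68548316064} \approx -0.65183$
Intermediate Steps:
$N{\left(C \right)} = 8$
$P = 3 - \sqrt{302505}$ ($P = 3 - \sqrt{64353 + 238152} = 3 - \sqrt{302505} \approx -547.0$)
$f{\left(g \right)} = 8 + g^{2} + 675 g$ ($f{\left(g \right)} = \left(g^{2} + 675 g\right) + 8 = 8 + g^{2} + 675 g$)
$\frac{f{\left(302 \right)} - \frac{197494}{P}}{\left(-146105 - -14403\right) - 321516} = \frac{\left(8 + 302^{2} + 675 \cdot 302\right) - \frac{197494}{3 - \sqrt{302505}}}{\left(-146105 - -14403\right) - 321516} = \frac{\left(8 + 91204 + 203850\right) - \frac{197494}{3 - \sqrt{302505}}}{\left(-146105 + 14403\right) - 321516} = \frac{295062 - \frac{197494}{3 - \sqrt{302505}}}{-131702 - 321516} = \frac{295062 - \frac{197494}{3 - \sqrt{302505}}}{-453218} = \left(295062 - \frac{197494}{3 - \sqrt{302505}}\right) \left(- \frac{1}{453218}\right) = - \frac{147531}{226609} + \frac{98747}{226609 \left(3 - \sqrt{302505}\right)}$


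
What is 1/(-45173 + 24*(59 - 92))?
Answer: -1/45965 ≈ -2.1756e-5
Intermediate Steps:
1/(-45173 + 24*(59 - 92)) = 1/(-45173 + 24*(-33)) = 1/(-45173 - 792) = 1/(-45965) = -1/45965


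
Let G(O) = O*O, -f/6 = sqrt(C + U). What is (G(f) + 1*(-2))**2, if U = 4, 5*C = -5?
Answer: 11236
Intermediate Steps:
C = -1 (C = (1/5)*(-5) = -1)
f = -6*sqrt(3) (f = -6*sqrt(-1 + 4) = -6*sqrt(3) ≈ -10.392)
G(O) = O**2
(G(f) + 1*(-2))**2 = ((-6*sqrt(3))**2 + 1*(-2))**2 = (108 - 2)**2 = 106**2 = 11236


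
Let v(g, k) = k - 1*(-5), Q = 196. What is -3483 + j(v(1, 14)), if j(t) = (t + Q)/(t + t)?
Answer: -132139/38 ≈ -3477.3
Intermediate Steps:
v(g, k) = 5 + k (v(g, k) = k + 5 = 5 + k)
j(t) = (196 + t)/(2*t) (j(t) = (t + 196)/(t + t) = (196 + t)/((2*t)) = (196 + t)*(1/(2*t)) = (196 + t)/(2*t))
-3483 + j(v(1, 14)) = -3483 + (196 + (5 + 14))/(2*(5 + 14)) = -3483 + (1/2)*(196 + 19)/19 = -3483 + (1/2)*(1/19)*215 = -3483 + 215/38 = -132139/38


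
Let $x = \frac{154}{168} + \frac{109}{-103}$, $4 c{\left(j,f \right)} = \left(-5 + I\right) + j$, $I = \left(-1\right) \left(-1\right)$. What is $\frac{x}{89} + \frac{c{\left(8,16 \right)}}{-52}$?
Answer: $- \frac{7444}{357513} \approx -0.020822$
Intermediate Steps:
$I = 1$
$c{\left(j,f \right)} = -1 + \frac{j}{4}$ ($c{\left(j,f \right)} = \frac{\left(-5 + 1\right) + j}{4} = \frac{-4 + j}{4} = -1 + \frac{j}{4}$)
$x = - \frac{175}{1236}$ ($x = 154 \cdot \frac{1}{168} + 109 \left(- \frac{1}{103}\right) = \frac{11}{12} - \frac{109}{103} = - \frac{175}{1236} \approx -0.14159$)
$\frac{x}{89} + \frac{c{\left(8,16 \right)}}{-52} = - \frac{175}{1236 \cdot 89} + \frac{-1 + \frac{1}{4} \cdot 8}{-52} = \left(- \frac{175}{1236}\right) \frac{1}{89} + \left(-1 + 2\right) \left(- \frac{1}{52}\right) = - \frac{175}{110004} + 1 \left(- \frac{1}{52}\right) = - \frac{175}{110004} - \frac{1}{52} = - \frac{7444}{357513}$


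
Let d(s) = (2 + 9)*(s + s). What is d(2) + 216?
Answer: 260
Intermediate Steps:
d(s) = 22*s (d(s) = 11*(2*s) = 22*s)
d(2) + 216 = 22*2 + 216 = 44 + 216 = 260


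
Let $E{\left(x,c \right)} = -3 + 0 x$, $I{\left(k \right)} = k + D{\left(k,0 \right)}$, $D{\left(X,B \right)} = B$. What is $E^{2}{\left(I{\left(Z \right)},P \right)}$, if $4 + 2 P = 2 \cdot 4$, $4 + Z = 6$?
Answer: $9$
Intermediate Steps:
$Z = 2$ ($Z = -4 + 6 = 2$)
$I{\left(k \right)} = k$ ($I{\left(k \right)} = k + 0 = k$)
$P = 2$ ($P = -2 + \frac{2 \cdot 4}{2} = -2 + \frac{1}{2} \cdot 8 = -2 + 4 = 2$)
$E{\left(x,c \right)} = -3$ ($E{\left(x,c \right)} = -3 + 0 = -3$)
$E^{2}{\left(I{\left(Z \right)},P \right)} = \left(-3\right)^{2} = 9$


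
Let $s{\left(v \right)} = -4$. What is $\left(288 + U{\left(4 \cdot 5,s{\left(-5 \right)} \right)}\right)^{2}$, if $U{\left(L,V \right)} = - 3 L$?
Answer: $51984$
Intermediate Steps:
$\left(288 + U{\left(4 \cdot 5,s{\left(-5 \right)} \right)}\right)^{2} = \left(288 - 3 \cdot 4 \cdot 5\right)^{2} = \left(288 - 60\right)^{2} = 228^{2} = 51984$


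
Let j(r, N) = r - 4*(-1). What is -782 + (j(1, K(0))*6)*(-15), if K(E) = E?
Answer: -1232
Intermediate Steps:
j(r, N) = 4 + r (j(r, N) = r - 1*(-4) = r + 4 = 4 + r)
-782 + (j(1, K(0))*6)*(-15) = -782 + ((4 + 1)*6)*(-15) = -782 + (5*6)*(-15) = -782 + 30*(-15) = -782 - 450 = -1232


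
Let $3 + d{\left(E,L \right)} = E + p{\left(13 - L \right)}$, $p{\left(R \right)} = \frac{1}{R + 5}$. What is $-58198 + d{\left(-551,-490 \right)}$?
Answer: $- \frac{29846015}{508} \approx -58752.0$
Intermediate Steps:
$p{\left(R \right)} = \frac{1}{5 + R}$
$d{\left(E,L \right)} = -3 + E + \frac{1}{18 - L}$ ($d{\left(E,L \right)} = -3 + \left(E + \frac{1}{5 - \left(-13 + L\right)}\right) = -3 + \left(E + \frac{1}{18 - L}\right) = -3 + E + \frac{1}{18 - L}$)
$-58198 + d{\left(-551,-490 \right)} = -58198 + \frac{-1 + \left(-18 - 490\right) \left(-3 - 551\right)}{-18 - 490} = -58198 + \frac{-1 - -281432}{-508} = -58198 - \frac{-1 + 281432}{508} = -58198 - \frac{281431}{508} = - \frac{29846015}{508}$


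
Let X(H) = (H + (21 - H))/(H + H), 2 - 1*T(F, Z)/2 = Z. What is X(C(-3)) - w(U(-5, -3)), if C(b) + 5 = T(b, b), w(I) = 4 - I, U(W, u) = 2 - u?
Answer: 31/10 ≈ 3.1000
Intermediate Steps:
T(F, Z) = 4 - 2*Z
C(b) = -1 - 2*b (C(b) = -5 + (4 - 2*b) = -1 - 2*b)
X(H) = 21/(2*H) (X(H) = 21/((2*H)) = 21*(1/(2*H)) = 21/(2*H))
X(C(-3)) - w(U(-5, -3)) = 21/(2*(-1 - 2*(-3))) - (4 - (2 - 1*(-3))) = 21/(2*(-1 + 6)) - (4 - (2 + 3)) = (21/2)/5 - (4 - 1*5) = (21/2)*(⅕) - (4 - 5) = 21/10 - 1*(-1) = 21/10 + 1 = 31/10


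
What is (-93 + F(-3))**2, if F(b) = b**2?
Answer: 7056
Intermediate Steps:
(-93 + F(-3))**2 = (-93 + (-3)**2)**2 = (-93 + 9)**2 = (-84)**2 = 7056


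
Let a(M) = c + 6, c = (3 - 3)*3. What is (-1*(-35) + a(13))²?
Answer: 1681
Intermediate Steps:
c = 0 (c = 0*3 = 0)
a(M) = 6 (a(M) = 0 + 6 = 6)
(-1*(-35) + a(13))² = (-1*(-35) + 6)² = (35 + 6)² = 41² = 1681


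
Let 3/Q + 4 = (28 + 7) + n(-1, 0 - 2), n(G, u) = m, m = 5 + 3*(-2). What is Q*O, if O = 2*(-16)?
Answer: -16/5 ≈ -3.2000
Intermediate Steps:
m = -1 (m = 5 - 6 = -1)
n(G, u) = -1
O = -32
Q = ⅒ (Q = 3/(-4 + ((28 + 7) - 1)) = 3/(-4 + (35 - 1)) = 3/(-4 + 34) = 3/30 = 3*(1/30) = ⅒ ≈ 0.10000)
Q*O = (⅒)*(-32) = -16/5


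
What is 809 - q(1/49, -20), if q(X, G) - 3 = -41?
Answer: 847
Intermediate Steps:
q(X, G) = -38 (q(X, G) = 3 - 41 = -38)
809 - q(1/49, -20) = 809 - 1*(-38) = 809 + 38 = 847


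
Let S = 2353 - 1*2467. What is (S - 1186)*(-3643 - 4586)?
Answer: 10697700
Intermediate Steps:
S = -114 (S = 2353 - 2467 = -114)
(S - 1186)*(-3643 - 4586) = (-114 - 1186)*(-3643 - 4586) = -1300*(-8229) = 10697700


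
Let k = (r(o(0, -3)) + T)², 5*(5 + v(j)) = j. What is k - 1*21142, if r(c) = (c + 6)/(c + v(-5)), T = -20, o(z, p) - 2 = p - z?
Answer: -1014933/49 ≈ -20713.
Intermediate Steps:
o(z, p) = 2 + p - z (o(z, p) = 2 + (p - z) = 2 + p - z)
v(j) = -5 + j/5
r(c) = (6 + c)/(-6 + c) (r(c) = (c + 6)/(c + (-5 + (⅕)*(-5))) = (6 + c)/(c + (-5 - 1)) = (6 + c)/(c - 6) = (6 + c)/(-6 + c))
k = 21025/49 (k = ((6 + (2 - 3 - 1*0))/(-6 + (2 - 3 - 1*0)) - 20)² = ((6 + (2 - 3 + 0))/(-6 + (2 - 3 + 0)) - 20)² = ((6 - 1)/(-6 - 1) - 20)² = (5/(-7) - 20)² = (-⅐*5 - 20)² = (-5/7 - 20)² = (-145/7)² = 21025/49 ≈ 429.08)
k - 1*21142 = 21025/49 - 1*21142 = 21025/49 - 21142 = -1014933/49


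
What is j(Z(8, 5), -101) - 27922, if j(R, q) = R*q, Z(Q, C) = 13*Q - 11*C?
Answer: -32871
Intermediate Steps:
Z(Q, C) = -11*C + 13*Q
j(Z(8, 5), -101) - 27922 = (-11*5 + 13*8)*(-101) - 27922 = (-55 + 104)*(-101) - 27922 = 49*(-101) - 27922 = -4949 - 27922 = -32871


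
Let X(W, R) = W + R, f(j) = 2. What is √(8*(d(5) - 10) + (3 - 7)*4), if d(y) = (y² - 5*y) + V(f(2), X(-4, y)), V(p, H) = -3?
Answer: 2*I*√30 ≈ 10.954*I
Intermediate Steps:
X(W, R) = R + W
d(y) = -3 + y² - 5*y (d(y) = (y² - 5*y) - 3 = -3 + y² - 5*y)
√(8*(d(5) - 10) + (3 - 7)*4) = √(8*((-3 + 5² - 5*5) - 10) + (3 - 7)*4) = √(8*((-3 + 25 - 25) - 10) - 4*4) = √(8*(-3 - 10) - 16) = √(8*(-13) - 16) = √(-104 - 16) = √(-120) = 2*I*√30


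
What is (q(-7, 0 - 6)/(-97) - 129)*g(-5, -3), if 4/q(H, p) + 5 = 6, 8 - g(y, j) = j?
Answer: -137687/97 ≈ -1419.5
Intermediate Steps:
g(y, j) = 8 - j
q(H, p) = 4 (q(H, p) = 4/(-5 + 6) = 4/1 = 4*1 = 4)
(q(-7, 0 - 6)/(-97) - 129)*g(-5, -3) = (4/(-97) - 129)*(8 - 1*(-3)) = (4*(-1/97) - 129)*(8 + 3) = (-4/97 - 129)*11 = -12517/97*11 = -137687/97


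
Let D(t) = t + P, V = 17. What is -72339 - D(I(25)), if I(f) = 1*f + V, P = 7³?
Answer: -72724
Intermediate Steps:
P = 343
I(f) = 17 + f (I(f) = 1*f + 17 = f + 17 = 17 + f)
D(t) = 343 + t (D(t) = t + 343 = 343 + t)
-72339 - D(I(25)) = -72339 - (343 + (17 + 25)) = -72339 - (343 + 42) = -72339 - 1*385 = -72339 - 385 = -72724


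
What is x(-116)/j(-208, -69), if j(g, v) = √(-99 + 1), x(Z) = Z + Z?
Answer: 116*I*√2/7 ≈ 23.436*I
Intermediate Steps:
x(Z) = 2*Z
j(g, v) = 7*I*√2 (j(g, v) = √(-98) = 7*I*√2)
x(-116)/j(-208, -69) = (2*(-116))/((7*I*√2)) = -(-116)*I*√2/7 = 116*I*√2/7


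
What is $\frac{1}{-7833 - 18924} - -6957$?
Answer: $\frac{186148448}{26757} \approx 6957.0$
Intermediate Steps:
$\frac{1}{-7833 - 18924} - -6957 = \frac{1}{-26757} + 6957 = - \frac{1}{26757} + 6957 = \frac{186148448}{26757}$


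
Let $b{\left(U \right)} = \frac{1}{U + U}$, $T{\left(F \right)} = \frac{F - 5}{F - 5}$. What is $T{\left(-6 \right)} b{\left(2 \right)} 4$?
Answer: $1$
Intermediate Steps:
$T{\left(F \right)} = 1$ ($T{\left(F \right)} = \frac{-5 + F}{-5 + F} = 1$)
$b{\left(U \right)} = \frac{1}{2 U}$
$T{\left(-6 \right)} b{\left(2 \right)} 4 = 1 \frac{1}{2 \cdot 2} \cdot 4 = 1 \cdot \frac{1}{2} \cdot \frac{1}{2} \cdot 4 = 1 \cdot \frac{1}{4} \cdot 4 = \frac{1}{4} \cdot 4 = 1$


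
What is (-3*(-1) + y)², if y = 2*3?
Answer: 81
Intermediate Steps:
y = 6
(-3*(-1) + y)² = (-3*(-1) + 6)² = (3 + 6)² = 9² = 81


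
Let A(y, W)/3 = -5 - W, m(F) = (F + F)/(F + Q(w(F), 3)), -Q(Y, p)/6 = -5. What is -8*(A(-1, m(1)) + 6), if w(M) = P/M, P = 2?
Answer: 2280/31 ≈ 73.548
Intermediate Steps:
w(M) = 2/M
Q(Y, p) = 30 (Q(Y, p) = -6*(-5) = 30)
m(F) = 2*F/(30 + F) (m(F) = (F + F)/(F + 30) = (2*F)/(30 + F) = 2*F/(30 + F))
A(y, W) = -15 - 3*W (A(y, W) = 3*(-5 - W) = -15 - 3*W)
-8*(A(-1, m(1)) + 6) = -8*((-15 - 6/(30 + 1)) + 6) = -8*((-15 - 6/31) + 6) = -8*(-471/31 + 6) = -8*(-285/31) = 2280/31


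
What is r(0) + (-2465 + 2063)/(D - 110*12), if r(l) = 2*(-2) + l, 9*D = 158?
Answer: -21635/5861 ≈ -3.6913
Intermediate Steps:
D = 158/9 (D = (⅑)*158 = 158/9 ≈ 17.556)
r(l) = -4 + l
r(0) + (-2465 + 2063)/(D - 110*12) = (-4 + 0) + (-2465 + 2063)/(158/9 - 110*12) = -4 - 402/(158/9 - 1320) = -4 - 402/(-11722/9) = -4 - 402*(-9/11722) = -4 + 1809/5861 = -21635/5861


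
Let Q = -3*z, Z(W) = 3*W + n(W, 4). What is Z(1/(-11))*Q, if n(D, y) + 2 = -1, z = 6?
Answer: 648/11 ≈ 58.909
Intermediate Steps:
n(D, y) = -3 (n(D, y) = -2 - 1 = -3)
Z(W) = -3 + 3*W (Z(W) = 3*W - 3 = -3 + 3*W)
Q = -18 (Q = -3*6 = -18)
Z(1/(-11))*Q = (-3 + 3/(-11))*(-18) = (-3 + 3*(-1/11))*(-18) = (-3 - 3/11)*(-18) = -36/11*(-18) = 648/11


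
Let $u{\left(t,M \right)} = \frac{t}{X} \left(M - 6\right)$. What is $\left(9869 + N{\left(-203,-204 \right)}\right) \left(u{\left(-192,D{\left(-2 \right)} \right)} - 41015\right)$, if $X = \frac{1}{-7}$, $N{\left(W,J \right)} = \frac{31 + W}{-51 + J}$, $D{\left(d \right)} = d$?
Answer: $- \frac{130285477289}{255} \approx -5.1092 \cdot 10^{8}$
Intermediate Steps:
$N{\left(W,J \right)} = \frac{31 + W}{-51 + J}$
$X = - \frac{1}{7} \approx -0.14286$
$u{\left(t,M \right)} = - 7 t \left(-6 + M\right)$ ($u{\left(t,M \right)} = \frac{t}{- \frac{1}{7}} \left(M - 6\right) = t \left(-7\right) \left(-6 + M\right) = - 7 t \left(-6 + M\right)$)
$\left(9869 + N{\left(-203,-204 \right)}\right) \left(u{\left(-192,D{\left(-2 \right)} \right)} - 41015\right) = \left(9869 + \frac{31 - 203}{-51 - 204}\right) \left(7 \left(-192\right) \left(6 - -2\right) - 41015\right) = \left(9869 + \frac{1}{-255} \left(-172\right)\right) \left(7 \left(-192\right) \left(6 + 2\right) - 41015\right) = \left(9869 - - \frac{172}{255}\right) \left(7 \left(-192\right) 8 - 41015\right) = \left(9869 + \frac{172}{255}\right) \left(-10752 - 41015\right) = \frac{2516767}{255} \left(-51767\right) = - \frac{130285477289}{255}$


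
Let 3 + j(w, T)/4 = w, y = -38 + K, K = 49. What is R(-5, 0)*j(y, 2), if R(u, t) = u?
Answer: -160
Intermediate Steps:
y = 11 (y = -38 + 49 = 11)
j(w, T) = -12 + 4*w
R(-5, 0)*j(y, 2) = -5*(-12 + 4*11) = -5*(-12 + 44) = -5*32 = -160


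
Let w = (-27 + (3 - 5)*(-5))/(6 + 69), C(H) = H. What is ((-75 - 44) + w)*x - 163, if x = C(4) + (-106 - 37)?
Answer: 1230713/75 ≈ 16410.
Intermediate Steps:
w = -17/75 (w = (-27 - 2*(-5))/75 = (-27 + 10)*(1/75) = -17*1/75 = -17/75 ≈ -0.22667)
x = -139 (x = 4 + (-106 - 37) = 4 - 143 = -139)
((-75 - 44) + w)*x - 163 = ((-75 - 44) - 17/75)*(-139) - 163 = (-119 - 17/75)*(-139) - 163 = -8942/75*(-139) - 163 = 1242938/75 - 163 = 1230713/75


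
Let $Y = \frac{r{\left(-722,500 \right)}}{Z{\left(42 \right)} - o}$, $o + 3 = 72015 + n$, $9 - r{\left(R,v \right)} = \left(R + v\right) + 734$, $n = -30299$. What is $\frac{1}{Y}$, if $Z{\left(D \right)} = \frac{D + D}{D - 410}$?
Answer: $\frac{3837617}{46276} \approx 82.929$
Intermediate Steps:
$Z{\left(D \right)} = \frac{2 D}{-410 + D}$
$r{\left(R,v \right)} = -725 - R - v$ ($r{\left(R,v \right)} = 9 - \left(\left(R + v\right) + 734\right) = 9 - \left(734 + R + v\right) = -725 - R - v$)
$o = 41713$ ($o = -3 + \left(72015 - 30299\right) = -3 + 41716 = 41713$)
$Y = \frac{46276}{3837617}$ ($Y = \frac{-725 - -722 - 500}{2 \cdot 42 \frac{1}{-410 + 42} - 41713} = \frac{-725 + 722 - 500}{2 \cdot 42 \frac{1}{-368} - 41713} = - \frac{503}{2 \cdot 42 \left(- \frac{1}{368}\right) - 41713} = - \frac{503}{- \frac{21}{92} - 41713} = - \frac{503}{- \frac{3837617}{92}} = \left(-503\right) \left(- \frac{92}{3837617}\right) = \frac{46276}{3837617} \approx 0.012059$)
$\frac{1}{Y} = \frac{1}{\frac{46276}{3837617}} = \frac{3837617}{46276}$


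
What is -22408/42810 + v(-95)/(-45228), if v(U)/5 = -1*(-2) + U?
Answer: -165593729/322701780 ≈ -0.51315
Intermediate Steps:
v(U) = 10 + 5*U (v(U) = 5*(-1*(-2) + U) = 5*(2 + U) = 10 + 5*U)
-22408/42810 + v(-95)/(-45228) = -22408/42810 + (10 + 5*(-95))/(-45228) = -22408*1/42810 + (10 - 475)*(-1/45228) = -11204/21405 - 465*(-1/45228) = -11204/21405 + 155/15076 = -165593729/322701780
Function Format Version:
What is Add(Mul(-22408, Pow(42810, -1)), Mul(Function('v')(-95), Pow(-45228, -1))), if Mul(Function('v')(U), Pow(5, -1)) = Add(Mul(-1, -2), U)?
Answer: Rational(-165593729, 322701780) ≈ -0.51315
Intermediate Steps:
Function('v')(U) = Add(10, Mul(5, U)) (Function('v')(U) = Mul(5, Add(Mul(-1, -2), U)) = Mul(5, Add(2, U)) = Add(10, Mul(5, U)))
Add(Mul(-22408, Pow(42810, -1)), Mul(Function('v')(-95), Pow(-45228, -1))) = Add(Mul(-22408, Pow(42810, -1)), Mul(Add(10, Mul(5, -95)), Pow(-45228, -1))) = Add(Mul(-22408, Rational(1, 42810)), Mul(Add(10, -475), Rational(-1, 45228))) = Add(Rational(-11204, 21405), Mul(-465, Rational(-1, 45228))) = Add(Rational(-11204, 21405), Rational(155, 15076)) = Rational(-165593729, 322701780)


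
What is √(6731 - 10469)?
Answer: I*√3738 ≈ 61.139*I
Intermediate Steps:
√(6731 - 10469) = √(-3738) = I*√3738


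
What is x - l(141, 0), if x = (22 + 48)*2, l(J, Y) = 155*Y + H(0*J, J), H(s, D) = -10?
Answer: 150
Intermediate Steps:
l(J, Y) = -10 + 155*Y (l(J, Y) = 155*Y - 10 = -10 + 155*Y)
x = 140 (x = 70*2 = 140)
x - l(141, 0) = 140 - (-10 + 155*0) = 140 - (-10 + 0) = 140 - 1*(-10) = 140 + 10 = 150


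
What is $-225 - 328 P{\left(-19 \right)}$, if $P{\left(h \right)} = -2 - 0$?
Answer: $431$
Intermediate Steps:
$P{\left(h \right)} = -2$ ($P{\left(h \right)} = -2 + 0 = -2$)
$-225 - 328 P{\left(-19 \right)} = -225 - -656 = -225 + 656 = 431$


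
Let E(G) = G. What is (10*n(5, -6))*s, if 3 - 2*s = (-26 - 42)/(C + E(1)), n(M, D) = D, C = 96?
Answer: -10770/97 ≈ -111.03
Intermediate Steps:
s = 359/194 (s = 3/2 - (-26 - 42)/(2*(96 + 1)) = 3/2 - (-34)/97 = 3/2 - ½*(-68/97) = 3/2 + 34/97 = 359/194 ≈ 1.8505)
(10*n(5, -6))*s = (10*(-6))*(359/194) = -60*359/194 = -10770/97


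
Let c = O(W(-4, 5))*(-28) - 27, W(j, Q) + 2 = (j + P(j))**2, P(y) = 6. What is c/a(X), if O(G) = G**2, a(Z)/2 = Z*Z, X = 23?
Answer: -139/1058 ≈ -0.13138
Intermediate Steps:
W(j, Q) = -2 + (6 + j)**2 (W(j, Q) = -2 + (j + 6)**2 = -2 + (6 + j)**2)
a(Z) = 2*Z**2 (a(Z) = 2*(Z*Z) = 2*Z**2)
c = -139 (c = (-2 + (6 - 4)**2)**2*(-28) - 27 = (-2 + 2**2)**2*(-28) - 27 = (-2 + 4)**2*(-28) - 27 = 2**2*(-28) - 27 = 4*(-28) - 27 = -112 - 27 = -139)
c/a(X) = -139/(2*23**2) = -139/(2*529) = -139/1058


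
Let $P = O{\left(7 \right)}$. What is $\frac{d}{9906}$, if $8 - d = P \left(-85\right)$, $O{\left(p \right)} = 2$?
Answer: $\frac{89}{4953} \approx 0.017969$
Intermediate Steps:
$P = 2$
$d = 178$ ($d = 8 - 2 \left(-85\right) = 8 - -170 = 8 + 170 = 178$)
$\frac{d}{9906} = \frac{178}{9906} = 178 \cdot \frac{1}{9906} = \frac{89}{4953}$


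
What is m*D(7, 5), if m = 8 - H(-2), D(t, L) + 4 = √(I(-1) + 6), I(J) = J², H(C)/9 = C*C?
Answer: 112 - 28*√7 ≈ 37.919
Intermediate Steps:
H(C) = 9*C² (H(C) = 9*(C*C) = 9*C²)
D(t, L) = -4 + √7 (D(t, L) = -4 + √((-1)² + 6) = -4 + √(1 + 6) = -4 + √7)
m = -28 (m = 8 - 9*(-2)² = 8 - 9*4 = 8 - 1*36 = 8 - 36 = -28)
m*D(7, 5) = -28*(-4 + √7) = 112 - 28*√7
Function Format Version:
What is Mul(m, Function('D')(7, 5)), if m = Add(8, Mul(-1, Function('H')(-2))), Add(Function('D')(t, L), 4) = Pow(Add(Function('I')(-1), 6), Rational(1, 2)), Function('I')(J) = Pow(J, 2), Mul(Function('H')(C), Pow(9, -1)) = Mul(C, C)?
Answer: Add(112, Mul(-28, Pow(7, Rational(1, 2)))) ≈ 37.919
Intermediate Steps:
Function('H')(C) = Mul(9, Pow(C, 2)) (Function('H')(C) = Mul(9, Mul(C, C)) = Mul(9, Pow(C, 2)))
Function('D')(t, L) = Add(-4, Pow(7, Rational(1, 2))) (Function('D')(t, L) = Add(-4, Pow(Add(Pow(-1, 2), 6), Rational(1, 2))) = Add(-4, Pow(Add(1, 6), Rational(1, 2))) = Add(-4, Pow(7, Rational(1, 2))))
m = -28 (m = Add(8, Mul(-1, Mul(9, Pow(-2, 2)))) = Add(8, Mul(-1, Mul(9, 4))) = Add(8, Mul(-1, 36)) = Add(8, -36) = -28)
Mul(m, Function('D')(7, 5)) = Mul(-28, Add(-4, Pow(7, Rational(1, 2)))) = Add(112, Mul(-28, Pow(7, Rational(1, 2))))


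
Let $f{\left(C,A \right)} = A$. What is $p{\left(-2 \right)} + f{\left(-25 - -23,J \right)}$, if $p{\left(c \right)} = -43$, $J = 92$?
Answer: $49$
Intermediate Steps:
$p{\left(-2 \right)} + f{\left(-25 - -23,J \right)} = -43 + 92 = 49$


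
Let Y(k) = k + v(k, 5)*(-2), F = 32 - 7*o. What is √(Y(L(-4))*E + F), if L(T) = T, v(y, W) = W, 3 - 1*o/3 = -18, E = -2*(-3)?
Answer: I*√493 ≈ 22.204*I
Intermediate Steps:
E = 6
o = 63 (o = 9 - 3*(-18) = 9 + 54 = 63)
F = -409 (F = 32 - 7*63 = 32 - 441 = -409)
Y(k) = -10 + k (Y(k) = k + 5*(-2) = k - 10 = -10 + k)
√(Y(L(-4))*E + F) = √((-10 - 4)*6 - 409) = √(-14*6 - 409) = √(-84 - 409) = √(-493) = I*√493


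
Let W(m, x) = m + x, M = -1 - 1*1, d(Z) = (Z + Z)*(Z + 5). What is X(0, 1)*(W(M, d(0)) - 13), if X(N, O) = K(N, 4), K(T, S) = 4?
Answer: -60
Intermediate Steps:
d(Z) = 2*Z*(5 + Z) (d(Z) = (2*Z)*(5 + Z) = 2*Z*(5 + Z))
X(N, O) = 4
M = -2 (M = -1 - 1 = -2)
X(0, 1)*(W(M, d(0)) - 13) = 4*((-2 + 2*0*(5 + 0)) - 13) = 4*((-2 + 2*0*5) - 13) = 4*((-2 + 0) - 13) = 4*(-2 - 13) = 4*(-15) = -60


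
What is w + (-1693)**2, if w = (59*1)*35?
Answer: 2868314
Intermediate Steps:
w = 2065 (w = 59*35 = 2065)
w + (-1693)**2 = 2065 + (-1693)**2 = 2065 + 2866249 = 2868314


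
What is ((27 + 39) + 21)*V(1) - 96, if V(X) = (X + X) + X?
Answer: 165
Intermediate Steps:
V(X) = 3*X (V(X) = 2*X + X = 3*X)
((27 + 39) + 21)*V(1) - 96 = ((27 + 39) + 21)*(3*1) - 96 = (66 + 21)*3 - 96 = 87*3 - 96 = 261 - 96 = 165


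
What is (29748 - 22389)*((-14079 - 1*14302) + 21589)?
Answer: -49982328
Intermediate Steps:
(29748 - 22389)*((-14079 - 1*14302) + 21589) = 7359*((-14079 - 14302) + 21589) = 7359*(-28381 + 21589) = 7359*(-6792) = -49982328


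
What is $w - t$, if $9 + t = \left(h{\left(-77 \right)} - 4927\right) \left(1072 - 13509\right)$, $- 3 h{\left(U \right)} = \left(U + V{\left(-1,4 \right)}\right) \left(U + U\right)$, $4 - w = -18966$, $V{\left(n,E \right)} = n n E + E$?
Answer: $-105309974$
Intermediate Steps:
$V{\left(n,E \right)} = E + E n^{2}$ ($V{\left(n,E \right)} = n^{2} E + E = E n^{2} + E = E + E n^{2}$)
$w = 18970$ ($w = 4 - -18966 = 4 + 18966 = 18970$)
$h{\left(U \right)} = - \frac{2 U \left(8 + U\right)}{3}$ ($h{\left(U \right)} = - \frac{\left(U + 4 \left(1 + \left(-1\right)^{2}\right)\right) \left(U + U\right)}{3} = - \frac{\left(U + 4 \left(1 + 1\right)\right) 2 U}{3} = - \frac{\left(U + 4 \cdot 2\right) 2 U}{3} = - \frac{\left(U + 8\right) 2 U}{3} = - \frac{\left(8 + U\right) 2 U}{3} = - \frac{2 U \left(8 + U\right)}{3}$)
$t = 105328944$ ($t = -9 + \left(\left(- \frac{2}{3}\right) \left(-77\right) \left(8 - 77\right) - 4927\right) \left(1072 - 13509\right) = -9 + \left(\left(- \frac{2}{3}\right) \left(-77\right) \left(-69\right) - 4927\right) \left(-12437\right) = -9 + \left(-3542 - 4927\right) \left(-12437\right) = -9 - -105328953 = -9 + 105328953 = 105328944$)
$w - t = 18970 - 105328944 = -105309974$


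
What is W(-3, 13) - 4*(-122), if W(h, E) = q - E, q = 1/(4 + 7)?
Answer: 5226/11 ≈ 475.09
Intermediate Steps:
q = 1/11 ≈ 0.090909
W(h, E) = 1/11 - E
W(-3, 13) - 4*(-122) = (1/11 - 1*13) - 4*(-122) = (1/11 - 13) + 488 = -142/11 + 488 = 5226/11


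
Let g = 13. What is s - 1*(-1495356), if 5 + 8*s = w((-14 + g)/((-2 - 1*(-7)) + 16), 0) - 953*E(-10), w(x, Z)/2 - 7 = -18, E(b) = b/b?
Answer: 2990467/2 ≈ 1.4952e+6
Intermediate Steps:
E(b) = 1
w(x, Z) = -22 (w(x, Z) = 14 + 2*(-18) = 14 - 36 = -22)
s = -245/2 (s = -5/8 + (-22 - 953*1)/8 = -5/8 + (-22 - 953)/8 = -5/8 + (1/8)*(-975) = -5/8 - 975/8 = -245/2 ≈ -122.50)
s - 1*(-1495356) = -245/2 - 1*(-1495356) = -245/2 + 1495356 = 2990467/2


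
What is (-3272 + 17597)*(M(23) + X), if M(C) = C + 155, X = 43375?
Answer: 623896725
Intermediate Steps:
M(C) = 155 + C
(-3272 + 17597)*(M(23) + X) = (-3272 + 17597)*((155 + 23) + 43375) = 14325*(178 + 43375) = 14325*43553 = 623896725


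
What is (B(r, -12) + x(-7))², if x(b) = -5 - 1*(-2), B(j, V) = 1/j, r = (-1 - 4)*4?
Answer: 3721/400 ≈ 9.3025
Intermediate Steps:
r = -20 (r = -5*4 = -20)
x(b) = -3 (x(b) = -5 + 2 = -3)
(B(r, -12) + x(-7))² = (1/(-20) - 3)² = (-1/20 - 3)² = (-61/20)² = 3721/400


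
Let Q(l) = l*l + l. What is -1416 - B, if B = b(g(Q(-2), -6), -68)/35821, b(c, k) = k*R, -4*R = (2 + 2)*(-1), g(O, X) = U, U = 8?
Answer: -50722468/35821 ≈ -1416.0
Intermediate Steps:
Q(l) = l + l**2 (Q(l) = l**2 + l = l + l**2)
g(O, X) = 8
R = 1 (R = -(2 + 2)*(-1)/4 = -(-1) = -1/4*(-4) = 1)
b(c, k) = k (b(c, k) = k*1 = k)
B = -68/35821 ≈ -0.0018983
-1416 - B = -1416 - 1*(-68/35821) = -1416 + 68/35821 = -50722468/35821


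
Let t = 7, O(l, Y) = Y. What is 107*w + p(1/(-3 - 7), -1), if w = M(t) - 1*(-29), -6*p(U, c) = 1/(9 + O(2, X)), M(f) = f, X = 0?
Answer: 208007/54 ≈ 3852.0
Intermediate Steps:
p(U, c) = -1/54 (p(U, c) = -1/(6*(9 + 0)) = -⅙/9 = -⅙*⅑ = -1/54)
w = 36 (w = 7 - 1*(-29) = 7 + 29 = 36)
107*w + p(1/(-3 - 7), -1) = 107*36 - 1/54 = 3852 - 1/54 = 208007/54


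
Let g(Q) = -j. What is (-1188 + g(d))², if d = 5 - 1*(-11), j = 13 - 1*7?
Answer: 1425636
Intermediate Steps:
j = 6 (j = 13 - 7 = 6)
d = 16 (d = 5 + 11 = 16)
g(Q) = -6 (g(Q) = -1*6 = -6)
(-1188 + g(d))² = (-1188 - 6)² = (-1194)² = 1425636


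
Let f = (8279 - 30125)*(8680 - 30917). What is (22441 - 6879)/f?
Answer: 7781/242894751 ≈ 3.2034e-5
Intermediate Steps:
f = 485789502 (f = -21846*(-22237) = 485789502)
(22441 - 6879)/f = (22441 - 6879)/485789502 = 15562*(1/485789502) = 7781/242894751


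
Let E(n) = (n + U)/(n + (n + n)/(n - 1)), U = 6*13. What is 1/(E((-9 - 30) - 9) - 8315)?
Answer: -376/3126685 ≈ -0.00012026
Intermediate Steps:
U = 78
E(n) = (78 + n)/(n + 2*n/(-1 + n)) (E(n) = (n + 78)/(n + (n + n)/(n - 1)) = (78 + n)/(n + (2*n)/(-1 + n)) = (78 + n)/(n + 2*n/(-1 + n)))
1/(E((-9 - 30) - 9) - 8315) = 1/((-78 + ((-9 - 30) - 9)² + 77*((-9 - 30) - 9))/(((-9 - 30) - 9)*(1 + ((-9 - 30) - 9))) - 8315) = 1/((-78 + (-39 - 9)² + 77*(-39 - 9))/((-39 - 9)*(1 + (-39 - 9))) - 8315) = 1/((-78 + (-48)² + 77*(-48))/((-48)*(1 - 48)) - 8315) = 1/(-1/48*(-78 + 2304 - 3696)/(-47) - 8315) = 1/(-1/48*(-1/47)*(-1470) - 8315) = 1/(-245/376 - 8315) = 1/(-3126685/376) = -376/3126685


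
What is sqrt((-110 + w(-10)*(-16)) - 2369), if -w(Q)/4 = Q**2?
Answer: sqrt(3921) ≈ 62.618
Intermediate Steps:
w(Q) = -4*Q**2
sqrt((-110 + w(-10)*(-16)) - 2369) = sqrt((-110 - 4*(-10)**2*(-16)) - 2369) = sqrt((-110 - 4*100*(-16)) - 2369) = sqrt((-110 - 400*(-16)) - 2369) = sqrt((-110 + 6400) - 2369) = sqrt(6290 - 2369) = sqrt(3921)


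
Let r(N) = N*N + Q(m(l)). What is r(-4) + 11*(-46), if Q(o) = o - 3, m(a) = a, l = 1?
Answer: -492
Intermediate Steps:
Q(o) = -3 + o
r(N) = -2 + N**2 (r(N) = N*N + (-3 + 1) = N**2 - 2 = -2 + N**2)
r(-4) + 11*(-46) = (-2 + (-4)**2) + 11*(-46) = (-2 + 16) - 506 = 14 - 506 = -492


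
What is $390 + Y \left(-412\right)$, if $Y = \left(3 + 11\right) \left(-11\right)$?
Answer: $63838$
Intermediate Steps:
$Y = -154$ ($Y = 14 \left(-11\right) = -154$)
$390 + Y \left(-412\right) = 390 - -63448 = 390 + 63448 = 63838$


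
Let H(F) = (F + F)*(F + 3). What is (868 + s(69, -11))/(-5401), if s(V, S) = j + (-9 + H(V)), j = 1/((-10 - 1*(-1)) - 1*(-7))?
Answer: -21589/10802 ≈ -1.9986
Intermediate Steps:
H(F) = 2*F*(3 + F) (H(F) = (2*F)*(3 + F) = 2*F*(3 + F))
j = -1/2 (j = 1/((-10 + 1) + 7) = 1/(-9 + 7) = 1/(-2) = -1/2 ≈ -0.50000)
s(V, S) = -19/2 + 2*V*(3 + V) (s(V, S) = -1/2 + (-9 + 2*V*(3 + V)) = -19/2 + 2*V*(3 + V))
(868 + s(69, -11))/(-5401) = (868 + (-19/2 + 2*69*(3 + 69)))/(-5401) = (868 + (-19/2 + 2*69*72))*(-1/5401) = (868 + (-19/2 + 9936))*(-1/5401) = (868 + 19853/2)*(-1/5401) = (21589/2)*(-1/5401) = -21589/10802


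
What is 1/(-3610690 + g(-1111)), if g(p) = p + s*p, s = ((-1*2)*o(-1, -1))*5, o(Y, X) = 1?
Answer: -1/3600691 ≈ -2.7772e-7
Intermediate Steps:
s = -10 (s = (-1*2*1)*5 = -2*1*5 = -2*5 = -10)
g(p) = -9*p (g(p) = p - 10*p = -9*p)
1/(-3610690 + g(-1111)) = 1/(-3610690 - 9*(-1111)) = 1/(-3610690 + 9999) = 1/(-3600691) = -1/3600691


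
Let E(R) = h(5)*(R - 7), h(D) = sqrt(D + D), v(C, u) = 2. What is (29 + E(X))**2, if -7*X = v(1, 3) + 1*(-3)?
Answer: 64249/49 - 2784*sqrt(10)/7 ≈ 53.521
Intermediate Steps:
X = 1/7 (X = -(2 + 1*(-3))/7 = -(2 - 3)/7 = -1/7*(-1) = 1/7 ≈ 0.14286)
h(D) = sqrt(2)*sqrt(D) (h(D) = sqrt(2*D) = sqrt(2)*sqrt(D))
E(R) = sqrt(10)*(-7 + R) (E(R) = (sqrt(2)*sqrt(5))*(R - 7) = sqrt(10)*(-7 + R))
(29 + E(X))**2 = (29 + sqrt(10)*(-7 + 1/7))**2 = (29 + sqrt(10)*(-48/7))**2 = (29 - 48*sqrt(10)/7)**2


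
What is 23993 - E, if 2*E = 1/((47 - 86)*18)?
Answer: 33686173/1404 ≈ 23993.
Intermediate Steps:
E = -1/1404 (E = 1/(2*(((47 - 86)*18))) = 1/(2*((-39*18))) = (½)/(-702) = (½)*(-1/702) = -1/1404 ≈ -0.00071225)
23993 - E = 23993 - 1*(-1/1404) = 23993 + 1/1404 = 33686173/1404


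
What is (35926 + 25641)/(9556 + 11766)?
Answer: 61567/21322 ≈ 2.8875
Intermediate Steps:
(35926 + 25641)/(9556 + 11766) = 61567/21322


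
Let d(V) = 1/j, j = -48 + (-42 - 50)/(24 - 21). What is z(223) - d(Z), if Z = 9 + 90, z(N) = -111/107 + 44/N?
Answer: -4659037/5631196 ≈ -0.82736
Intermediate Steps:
z(N) = -111/107 + 44/N (z(N) = -111*1/107 + 44/N = -111/107 + 44/N)
Z = 99
j = -236/3 (j = -48 - 92/3 = -236/3 ≈ -78.667)
d(V) = -3/236 (d(V) = 1/(-236/3) = -3/236)
z(223) - d(Z) = (-111/107 + 44/223) - 1*(-3/236) = (-111/107 + 44*(1/223)) + 3/236 = (-111/107 + 44/223) + 3/236 = -20045/23861 + 3/236 = -4659037/5631196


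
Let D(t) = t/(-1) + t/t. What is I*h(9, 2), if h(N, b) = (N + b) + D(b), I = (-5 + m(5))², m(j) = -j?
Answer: 1000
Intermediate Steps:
D(t) = 1 - t (D(t) = t*(-1) + 1 = -t + 1 = 1 - t)
I = 100 (I = (-5 - 1*5)² = (-5 - 5)² = (-10)² = 100)
h(N, b) = 1 + N (h(N, b) = (N + b) + (1 - b) = 1 + N)
I*h(9, 2) = 100*(1 + 9) = 100*10 = 1000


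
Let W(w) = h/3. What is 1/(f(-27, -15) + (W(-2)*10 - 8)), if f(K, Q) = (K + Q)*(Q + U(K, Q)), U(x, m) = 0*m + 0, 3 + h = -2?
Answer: 3/1816 ≈ 0.0016520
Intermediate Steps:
h = -5 (h = -3 - 2 = -5)
U(x, m) = 0 (U(x, m) = 0 + 0 = 0)
f(K, Q) = Q*(K + Q) (f(K, Q) = (K + Q)*(Q + 0) = (K + Q)*Q = Q*(K + Q))
W(w) = -5/3
1/(f(-27, -15) + (W(-2)*10 - 8)) = 1/(-15*(-27 - 15) + (-5/3*10 - 8)) = 1/(-15*(-42) + (-50/3 - 8)) = 1/(630 - 74/3) = 1/(1816/3) = 3/1816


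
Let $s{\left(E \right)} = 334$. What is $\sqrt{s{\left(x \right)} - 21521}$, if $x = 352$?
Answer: $i \sqrt{21187} \approx 145.56 i$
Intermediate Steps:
$\sqrt{s{\left(x \right)} - 21521} = \sqrt{334 - 21521} = \sqrt{-21187} = i \sqrt{21187}$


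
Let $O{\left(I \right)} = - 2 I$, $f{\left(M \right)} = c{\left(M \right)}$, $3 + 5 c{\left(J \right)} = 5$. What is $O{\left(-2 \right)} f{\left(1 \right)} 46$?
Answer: $\frac{368}{5} \approx 73.6$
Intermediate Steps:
$c{\left(J \right)} = \frac{2}{5}$ ($c{\left(J \right)} = - \frac{3}{5} + \frac{1}{5} \cdot 5 = - \frac{3}{5} + 1 = \frac{2}{5}$)
$f{\left(M \right)} = \frac{2}{5}$
$O{\left(-2 \right)} f{\left(1 \right)} 46 = \left(-2\right) \left(-2\right) \frac{2}{5} \cdot 46 = 4 \cdot \frac{2}{5} \cdot 46 = \frac{8}{5} \cdot 46 = \frac{368}{5}$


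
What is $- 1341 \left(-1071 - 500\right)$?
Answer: $2106711$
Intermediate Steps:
$- 1341 \left(-1071 - 500\right) = \left(-1341\right) \left(-1571\right) = 2106711$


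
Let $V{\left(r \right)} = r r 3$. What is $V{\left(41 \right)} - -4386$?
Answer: $9429$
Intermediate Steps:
$V{\left(r \right)} = 3 r^{2}$ ($V{\left(r \right)} = r 3 r = 3 r^{2}$)
$V{\left(41 \right)} - -4386 = 3 \cdot 41^{2} - -4386 = 3 \cdot 1681 + 4386 = 5043 + 4386 = 9429$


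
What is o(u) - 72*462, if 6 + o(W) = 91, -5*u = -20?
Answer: -33179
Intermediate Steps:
u = 4 (u = -⅕*(-20) = 4)
o(W) = 85 (o(W) = -6 + 91 = 85)
o(u) - 72*462 = 85 - 72*462 = 85 - 33264 = -33179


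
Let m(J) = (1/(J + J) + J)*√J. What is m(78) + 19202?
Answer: 19202 + 12169*√78/156 ≈ 19891.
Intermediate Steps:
m(J) = √J*(J + 1/(2*J)) (m(J) = (1/(2*J) + J)*√J = (J + 1/(2*J))*√J = √J*(J + 1/(2*J)))
m(78) + 19202 = (½ + 78²)/√78 + 19202 = (√78/78)*(½ + 6084) + 19202 = (√78/78)*(12169/2) + 19202 = 12169*√78/156 + 19202 = 19202 + 12169*√78/156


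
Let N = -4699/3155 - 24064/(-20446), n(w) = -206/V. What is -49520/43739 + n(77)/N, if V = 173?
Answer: 204283623121890/76250489170699 ≈ 2.6791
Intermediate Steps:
n(w) = -206/173
N = -10076917/32253565 (N = -4699*1/3155 - 24064*(-1/20446) = -4699/3155 + 12032/10223 = -10076917/32253565 ≈ -0.31243)
-49520/43739 + n(77)/N = -49520/43739 - 206/(173*(-10076917/32253565)) = -49520*1/43739 - 206/173*(-32253565/10076917) = -49520/43739 + 6644234390/1743306641 = 204283623121890/76250489170699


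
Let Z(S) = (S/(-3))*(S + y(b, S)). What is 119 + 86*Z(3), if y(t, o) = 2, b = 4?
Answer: -311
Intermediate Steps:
Z(S) = -S*(2 + S)/3 (Z(S) = (S/(-3))*(S + 2) = (S*(-⅓))*(2 + S) = (-S/3)*(2 + S) = -S*(2 + S)/3)
119 + 86*Z(3) = 119 + 86*(-⅓*3*(2 + 3)) = 119 + 86*(-⅓*3*5) = 119 + 86*(-5) = 119 - 430 = -311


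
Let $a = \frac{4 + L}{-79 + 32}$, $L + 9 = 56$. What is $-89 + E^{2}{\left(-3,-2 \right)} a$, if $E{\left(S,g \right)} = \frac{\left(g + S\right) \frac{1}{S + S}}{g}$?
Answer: $- \frac{201209}{2256} \approx -89.188$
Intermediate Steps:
$L = 47$ ($L = -9 + 56 = 47$)
$E{\left(S,g \right)} = \frac{S + g}{2 S g}$ ($E{\left(S,g \right)} = \frac{\left(S + g\right) \frac{1}{2 S}}{g} = \frac{\frac{1}{2} \frac{1}{S} \left(S + g\right)}{g} = \frac{S + g}{2 S g}$)
$a = - \frac{51}{47}$ ($a = \frac{4 + 47}{-79 + 32} = \frac{51}{-47} = 51 \left(- \frac{1}{47}\right) = - \frac{51}{47} \approx -1.0851$)
$-89 + E^{2}{\left(-3,-2 \right)} a = -89 + \left(\frac{-3 - 2}{2 \left(-3\right) \left(-2\right)}\right)^{2} \left(- \frac{51}{47}\right) = -89 + \left(\frac{1}{2} \left(- \frac{1}{3}\right) \left(- \frac{1}{2}\right) \left(-5\right)\right)^{2} \left(- \frac{51}{47}\right) = -89 + \left(- \frac{5}{12}\right)^{2} \left(- \frac{51}{47}\right) = -89 + \frac{25}{144} \left(- \frac{51}{47}\right) = -89 - \frac{425}{2256} = - \frac{201209}{2256}$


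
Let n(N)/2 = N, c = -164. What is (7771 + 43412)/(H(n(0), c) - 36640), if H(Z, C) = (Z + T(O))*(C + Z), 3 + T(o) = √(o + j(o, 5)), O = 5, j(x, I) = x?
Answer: -154180257/108867412 + 699501*√10/108867412 ≈ -1.3959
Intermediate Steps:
n(N) = 2*N
T(o) = -3 + √2*√o (T(o) = -3 + √(o + o) = -3 + √(2*o) = -3 + √2*√o)
H(Z, C) = (C + Z)*(-3 + Z + √10) (H(Z, C) = (Z + (-3 + √2*√5))*(C + Z) = (Z + (-3 + √10))*(C + Z) = (-3 + Z + √10)*(C + Z) = (C + Z)*(-3 + Z + √10))
(7771 + 43412)/(H(n(0), c) - 36640) = (7771 + 43412)/(((2*0)² - 328*0 - 1*(-164)*(3 - √10) - 2*0*(3 - √10)) - 36640) = 51183/((0² - 164*0 + (492 - 164*√10) - 1*0*(3 - √10)) - 36640) = 51183/((0 + 0 + (492 - 164*√10) + 0) - 36640) = 51183/((492 - 164*√10) - 36640) = 51183/(-36148 - 164*√10)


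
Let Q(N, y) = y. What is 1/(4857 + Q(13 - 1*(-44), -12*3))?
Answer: 1/4821 ≈ 0.00020743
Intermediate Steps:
1/(4857 + Q(13 - 1*(-44), -12*3)) = 1/(4857 - 12*3) = 1/(4857 - 36) = 1/4821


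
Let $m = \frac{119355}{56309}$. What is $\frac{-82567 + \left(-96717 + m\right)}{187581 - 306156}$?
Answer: $\frac{10095183401}{6676839675} \approx 1.512$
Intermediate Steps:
$m = \frac{119355}{56309}$ ($m = 119355 \cdot \frac{1}{56309} = \frac{119355}{56309} \approx 2.1196$)
$\frac{-82567 + \left(-96717 + m\right)}{187581 - 306156} = \frac{-82567 + \left(-96717 + \frac{119355}{56309}\right)}{187581 - 306156} = \frac{-82567 - \frac{5445918198}{56309}}{-118575} = \left(- \frac{10095183401}{56309}\right) \left(- \frac{1}{118575}\right) = \frac{10095183401}{6676839675}$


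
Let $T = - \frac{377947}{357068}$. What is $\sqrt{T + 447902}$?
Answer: $\frac{\sqrt{14276568913555863}}{178534} \approx 669.25$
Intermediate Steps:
$T = - \frac{377947}{357068}$ ($T = \left(-377947\right) \frac{1}{357068} = - \frac{377947}{357068} \approx -1.0585$)
$\sqrt{T + 447902} = \sqrt{- \frac{377947}{357068} + 447902} = \sqrt{\frac{159931093389}{357068}} = \frac{\sqrt{14276568913555863}}{178534}$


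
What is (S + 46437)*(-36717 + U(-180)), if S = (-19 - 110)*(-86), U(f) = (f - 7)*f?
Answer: -175872267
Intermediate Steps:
U(f) = f*(-7 + f) (U(f) = (-7 + f)*f = f*(-7 + f))
S = 11094 (S = -129*(-86) = 11094)
(S + 46437)*(-36717 + U(-180)) = (11094 + 46437)*(-36717 - 180*(-7 - 180)) = 57531*(-36717 - 180*(-187)) = 57531*(-36717 + 33660) = 57531*(-3057) = -175872267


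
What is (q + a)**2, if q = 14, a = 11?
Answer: 625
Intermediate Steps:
(q + a)**2 = (14 + 11)**2 = 25**2 = 625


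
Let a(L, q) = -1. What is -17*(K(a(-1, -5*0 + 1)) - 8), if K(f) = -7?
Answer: 255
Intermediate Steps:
-17*(K(a(-1, -5*0 + 1)) - 8) = -17*(-7 - 8) = -17*(-15) = 255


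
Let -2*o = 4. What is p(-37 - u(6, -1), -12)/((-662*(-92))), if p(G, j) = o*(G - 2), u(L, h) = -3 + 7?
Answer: 43/30452 ≈ 0.0014121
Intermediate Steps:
o = -2 (o = -½*4 = -2)
u(L, h) = 4
p(G, j) = 4 - 2*G (p(G, j) = -2*(G - 2) = -2*(-2 + G) = 4 - 2*G)
p(-37 - u(6, -1), -12)/((-662*(-92))) = (4 - 2*(-37 - 1*4))/((-662*(-92))) = (4 - 2*(-37 - 4))/60904 = (4 - 2*(-41))*(1/60904) = (4 + 82)*(1/60904) = 86*(1/60904) = 43/30452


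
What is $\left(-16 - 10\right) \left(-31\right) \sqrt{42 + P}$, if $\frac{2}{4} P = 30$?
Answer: $806 \sqrt{102} \approx 8140.2$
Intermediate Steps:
$P = 60$ ($P = 2 \cdot 30 = 60$)
$\left(-16 - 10\right) \left(-31\right) \sqrt{42 + P} = \left(-16 - 10\right) \left(-31\right) \sqrt{42 + 60} = \left(-16 - 10\right) \left(-31\right) \sqrt{102} = \left(-26\right) \left(-31\right) \sqrt{102} = 806 \sqrt{102}$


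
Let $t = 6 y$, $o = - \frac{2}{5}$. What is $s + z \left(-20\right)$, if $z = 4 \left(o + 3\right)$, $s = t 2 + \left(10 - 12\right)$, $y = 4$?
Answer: $-162$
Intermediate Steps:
$o = - \frac{2}{5}$ ($o = \left(-2\right) \frac{1}{5} = - \frac{2}{5} \approx -0.4$)
$t = 24$ ($t = 6 \cdot 4 = 24$)
$s = 46$ ($s = 24 \cdot 2 + \left(10 - 12\right) = 48 - 2 = 46$)
$z = \frac{52}{5}$ ($z = 4 \left(- \frac{2}{5} + 3\right) = 4 \cdot \frac{13}{5} = \frac{52}{5} \approx 10.4$)
$s + z \left(-20\right) = 46 + \frac{52}{5} \left(-20\right) = 46 - 208 = -162$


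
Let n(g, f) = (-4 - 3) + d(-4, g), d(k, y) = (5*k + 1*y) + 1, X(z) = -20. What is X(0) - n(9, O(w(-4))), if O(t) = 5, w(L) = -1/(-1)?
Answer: -3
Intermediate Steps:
w(L) = 1 (w(L) = -1*(-1) = 1)
d(k, y) = 1 + y + 5*k (d(k, y) = (5*k + y) + 1 = (y + 5*k) + 1 = 1 + y + 5*k)
n(g, f) = -26 + g (n(g, f) = (-4 - 3) + (1 + g + 5*(-4)) = -7 + (1 + g - 20) = -7 + (-19 + g) = -26 + g)
X(0) - n(9, O(w(-4))) = -20 - (-26 + 9) = -20 - 1*(-17) = -20 + 17 = -3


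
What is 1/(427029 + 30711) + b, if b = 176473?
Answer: 80778751021/457740 ≈ 1.7647e+5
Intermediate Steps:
1/(427029 + 30711) + b = 1/(427029 + 30711) + 176473 = 1/457740 + 176473 = 80778751021/457740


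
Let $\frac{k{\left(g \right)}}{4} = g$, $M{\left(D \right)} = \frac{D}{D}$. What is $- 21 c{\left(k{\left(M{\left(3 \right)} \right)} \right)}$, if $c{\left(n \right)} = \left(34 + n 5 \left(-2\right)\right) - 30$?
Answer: $756$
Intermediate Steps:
$M{\left(D \right)} = 1$
$k{\left(g \right)} = 4 g$
$c{\left(n \right)} = 4 - 10 n$ ($c{\left(n \right)} = \left(34 + 5 n \left(-2\right)\right) - 30 = \left(34 - 10 n\right) - 30 = 4 - 10 n$)
$- 21 c{\left(k{\left(M{\left(3 \right)} \right)} \right)} = - 21 \left(4 - 10 \cdot 4 \cdot 1\right) = - 21 \left(4 - 40\right) = \left(-21\right) \left(-36\right) = 756$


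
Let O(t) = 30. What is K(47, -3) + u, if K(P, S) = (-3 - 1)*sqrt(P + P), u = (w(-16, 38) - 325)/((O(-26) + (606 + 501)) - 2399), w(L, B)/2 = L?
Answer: 357/1262 - 4*sqrt(94) ≈ -38.499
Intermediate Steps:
w(L, B) = 2*L
u = 357/1262 (u = (2*(-16) - 325)/((30 + (606 + 501)) - 2399) = (-32 - 325)/((30 + 1107) - 2399) = -357/(1137 - 2399) = -357/(-1262) = -357*(-1/1262) = 357/1262 ≈ 0.28288)
K(P, S) = -4*sqrt(2)*sqrt(P)
K(47, -3) + u = -4*sqrt(2)*sqrt(47) + 357/1262 = -4*sqrt(94) + 357/1262 = 357/1262 - 4*sqrt(94)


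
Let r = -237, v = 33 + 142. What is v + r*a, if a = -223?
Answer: 53026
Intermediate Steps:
v = 175
v + r*a = 175 - 237*(-223) = 175 + 52851 = 53026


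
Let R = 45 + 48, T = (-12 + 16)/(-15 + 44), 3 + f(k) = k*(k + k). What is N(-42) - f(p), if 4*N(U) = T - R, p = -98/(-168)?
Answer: -43631/2088 ≈ -20.896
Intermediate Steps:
p = 7/12 (p = -98*(-1/168) = 7/12 ≈ 0.58333)
f(k) = -3 + 2*k² (f(k) = -3 + k*(k + k) = -3 + k*(2*k) = -3 + 2*k²)
T = 4/29 ≈ 0.13793
R = 93
N(U) = -2693/116 (N(U) = (4/29 - 1*93)/4 = (4/29 - 93)/4 = (¼)*(-2693/29) = -2693/116)
N(-42) - f(p) = -2693/116 - (-3 + 2*(7/12)²) = -2693/116 - (-3 + 2*(49/144)) = -2693/116 - (-3 + 49/72) = -2693/116 - 1*(-167/72) = -2693/116 + 167/72 = -43631/2088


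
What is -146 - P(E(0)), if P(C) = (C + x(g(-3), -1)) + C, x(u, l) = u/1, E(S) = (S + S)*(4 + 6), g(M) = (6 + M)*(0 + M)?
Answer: -137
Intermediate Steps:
g(M) = M*(6 + M) (g(M) = (6 + M)*M = M*(6 + M))
E(S) = 20*S (E(S) = (2*S)*10 = 20*S)
x(u, l) = u (x(u, l) = u*1 = u)
P(C) = -9 + 2*C (P(C) = (C - 3*(6 - 3)) + C = (C - 3*3) + C = (C - 9) + C = (-9 + C) + C = -9 + 2*C)
-146 - P(E(0)) = -146 - (-9 + 2*(20*0)) = -146 - (-9 + 2*0) = -146 - (-9 + 0) = -146 - 1*(-9) = -146 + 9 = -137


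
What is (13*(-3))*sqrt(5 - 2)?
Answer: -39*sqrt(3) ≈ -67.550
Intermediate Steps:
(13*(-3))*sqrt(5 - 2) = -39*sqrt(3)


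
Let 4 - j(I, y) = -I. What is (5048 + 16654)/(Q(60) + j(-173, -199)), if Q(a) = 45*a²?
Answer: 21702/161831 ≈ 0.13410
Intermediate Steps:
j(I, y) = 4 + I (j(I, y) = 4 - (-1)*I = 4 + I)
(5048 + 16654)/(Q(60) + j(-173, -199)) = (5048 + 16654)/(45*60² + (4 - 173)) = 21702/(45*3600 - 169) = 21702/(162000 - 169) = 21702/161831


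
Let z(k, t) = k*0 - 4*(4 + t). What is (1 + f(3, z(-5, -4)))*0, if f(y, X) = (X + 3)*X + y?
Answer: 0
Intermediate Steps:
z(k, t) = -16 - 4*t (z(k, t) = 0 + (-16 - 4*t) = -16 - 4*t)
f(y, X) = y + X*(3 + X) (f(y, X) = (3 + X)*X + y = X*(3 + X) + y = y + X*(3 + X))
(1 + f(3, z(-5, -4)))*0 = (1 + (3 + (-16 - 4*(-4))² + 3*(-16 - 4*(-4))))*0 = (1 + (3 + (-16 + 16)² + 3*(-16 + 16)))*0 = (1 + (3 + 0² + 3*0))*0 = (1 + (3 + 0 + 0))*0 = (1 + 3)*0 = 4*0 = 0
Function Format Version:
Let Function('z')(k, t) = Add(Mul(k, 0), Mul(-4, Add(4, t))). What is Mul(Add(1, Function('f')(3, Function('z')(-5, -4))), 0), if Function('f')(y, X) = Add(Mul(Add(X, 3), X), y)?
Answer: 0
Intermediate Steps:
Function('z')(k, t) = Add(-16, Mul(-4, t)) (Function('z')(k, t) = Add(0, Add(-16, Mul(-4, t))) = Add(-16, Mul(-4, t)))
Function('f')(y, X) = Add(y, Mul(X, Add(3, X))) (Function('f')(y, X) = Add(Mul(Add(3, X), X), y) = Add(Mul(X, Add(3, X)), y) = Add(y, Mul(X, Add(3, X))))
Mul(Add(1, Function('f')(3, Function('z')(-5, -4))), 0) = Mul(Add(1, Add(3, Pow(Add(-16, Mul(-4, -4)), 2), Mul(3, Add(-16, Mul(-4, -4))))), 0) = Mul(Add(1, Add(3, Pow(Add(-16, 16), 2), Mul(3, Add(-16, 16)))), 0) = Mul(Add(1, Add(3, Pow(0, 2), Mul(3, 0))), 0) = Mul(Add(1, Add(3, 0, 0)), 0) = Mul(Add(1, 3), 0) = Mul(4, 0) = 0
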